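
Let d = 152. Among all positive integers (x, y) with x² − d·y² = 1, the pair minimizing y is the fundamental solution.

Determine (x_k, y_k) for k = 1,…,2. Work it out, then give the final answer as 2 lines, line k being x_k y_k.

√152 → a₀=12, period (3,24); ℓ=2 even so k=1
i=0: a=12 ⇒ p=12, q=1
i=1: a=3 ⇒ p=37, q=3
→ (37, 3).  Check: 37²=1369, 152·3²=1368, difference 1.
(37+3√152)^2 = 2737 + 222√152

37 3
2737 222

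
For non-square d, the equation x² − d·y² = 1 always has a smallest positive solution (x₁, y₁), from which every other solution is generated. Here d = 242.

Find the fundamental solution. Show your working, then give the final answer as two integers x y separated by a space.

19601 1260

d=242: √d = [15; 1,1,3,1,14,1,3,1,1,30] (ℓ=10, even), read p_9/q_9
step 0: (15, 1)  from 15·(1,0) + (0,1)
…
step 2: (31, 2)  from 1·(16,1) + (15,1)
…
step 6: (2209, 142)  from 1·(2069,133) + (140,9)
step 7: (8696, 559)  from 3·(2209,142) + (2069,133)
step 8: (10905, 701)  from 1·(8696,559) + (2209,142)
step 9: (19601, 1260)  from 1·(10905,701) + (8696,559)
fundamental: x₁=19601, y₁=1260  (since 384199201 − 242·1587600 = 1)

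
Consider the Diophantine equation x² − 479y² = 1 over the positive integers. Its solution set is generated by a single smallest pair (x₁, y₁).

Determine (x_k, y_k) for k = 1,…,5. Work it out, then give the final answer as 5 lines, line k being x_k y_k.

2989440 136591
17873503027199 816661198080
106863529779256567680 4882719303976413809
638924220926583633867571201 29193192792157684333155840
3820051246013425493328364845667200 174542596521170852986514812245391

√479 = [21; 1,7,1,3,2,21,2,3,1,7,1,42, …], period ℓ=12 (even) → k=11
a_0=21:  p_0=21·1+0=21,  q_0=21·0+1=1
…
a_2=7:  p_2=7·22+21=175,  q_2=7·1+1=8
a_3=1:  p_3=1·175+22=197,  q_3=1·8+1=9
a_4=3:  p_4=3·197+175=766,  q_4=3·9+8=35
…
a_7=2:  p_7=2·37075+1729=75879,  q_7=2·1694+79=3467
…
a_9=1:  p_9=1·264712+75879=340591,  q_9=1·12095+3467=15562
a_10=7:  p_10=7·340591+264712=2648849,  q_10=7·15562+12095=121029
a_11=1:  p_11=1·2648849+340591=2989440,  q_11=1·121029+15562=136591
→ (2989440, 136591).  Check: 2989440²=8936751513600, 479·136591²=8936751513599, difference 1.
k=2:  x_2 = 2989440·2989440+479·136591·136591 = 17873503027199,  y_2 = 2989440·136591+136591·2989440 = 816661198080
k=3:  x_3 = 2989440·17873503027199+479·136591·816661198080 = 106863529779256567680,  y_3 = 2989440·816661198080+136591·17873503027199 = 4882719303976413809
k=4:  x_4 = 2989440·106863529779256567680+479·136591·4882719303976413809 = 638924220926583633867571201,  y_4 = 2989440·4882719303976413809+136591·106863529779256567680 = 29193192792157684333155840
k=5:  x_5 = 2989440·638924220926583633867571201+479·136591·29193192792157684333155840 = 3820051246013425493328364845667200,  y_5 = 2989440·29193192792157684333155840+136591·638924220926583633867571201 = 174542596521170852986514812245391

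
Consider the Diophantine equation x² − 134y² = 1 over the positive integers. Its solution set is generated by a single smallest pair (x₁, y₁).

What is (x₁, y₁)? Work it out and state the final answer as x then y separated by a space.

√134 → a₀=11, period (1,1,2,1,3,…,1,1,22); ℓ=14 even so k=13
i=0: a=11 ⇒ p=11, q=1
i=1: a=1 ⇒ p=12, q=1
…
i=6: a=1 ⇒ p=382, q=33
…
i=8: a=1 ⇒ p=4503, q=389
i=9: a=3 ⇒ p=17630, q=1523
…
i=12: a=1 ⇒ p=84029, q=7259
i=13: a=1 ⇒ p=145925, q=12606
(x₁, y₁) = (145925, 12606);  145925² − 134·12606² = 1 ✓

145925 12606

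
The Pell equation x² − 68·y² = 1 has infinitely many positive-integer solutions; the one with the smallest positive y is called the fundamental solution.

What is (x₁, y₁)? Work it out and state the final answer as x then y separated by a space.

√68 → a₀=8, period (4,16); ℓ=2 even so k=1
i=0: a=8 ⇒ p=8, q=1
i=1: a=4 ⇒ p=33, q=4
fundamental: x₁=33, y₁=4  (since 1089 − 68·16 = 1)

33 4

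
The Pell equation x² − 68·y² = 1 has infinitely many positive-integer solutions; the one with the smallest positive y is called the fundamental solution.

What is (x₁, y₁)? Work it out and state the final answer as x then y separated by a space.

d=68: √d = [8; 4,16] (ℓ=2, even), read p_1/q_1
i=0: a=8 ⇒ p=8, q=1
i=1: a=4 ⇒ p=33, q=4
fundamental: x₁=33, y₁=4  (since 1089 − 68·16 = 1)

33 4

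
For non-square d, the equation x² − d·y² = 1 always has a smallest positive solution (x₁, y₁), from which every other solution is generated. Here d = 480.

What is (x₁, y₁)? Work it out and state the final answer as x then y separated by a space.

√480 = [21; 1,9,1,42, …], period ℓ=4 (even) → k=3
a_0=21:  p_0=21·1+0=21,  q_0=21·0+1=1
a_1=1:  p_1=1·21+1=22,  q_1=1·1+0=1
a_2=9:  p_2=9·22+21=219,  q_2=9·1+1=10
a_3=1:  p_3=1·219+22=241,  q_3=1·10+1=11
→ (241, 11).  Check: 241²=58081, 480·11²=58080, difference 1.

241 11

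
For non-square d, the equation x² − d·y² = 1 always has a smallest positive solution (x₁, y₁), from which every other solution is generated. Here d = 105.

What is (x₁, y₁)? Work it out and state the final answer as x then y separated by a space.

√105 → a₀=10, period (4,20); ℓ=2 even so k=1
a_0=10:  p_0=10·1+0=10,  q_0=10·0+1=1
a_1=4:  p_1=4·10+1=41,  q_1=4·1+0=4
fundamental: x₁=41, y₁=4  (since 1681 − 105·16 = 1)

41 4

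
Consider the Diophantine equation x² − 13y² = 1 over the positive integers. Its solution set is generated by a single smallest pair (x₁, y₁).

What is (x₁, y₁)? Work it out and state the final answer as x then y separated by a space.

649 180

√13 → a₀=3, period (1,1,1,1,6); ℓ=5 odd so k=9
step 0: (3, 1)  from 3·(1,0) + (0,1)
…
step 2: (7, 2)  from 1·(4,1) + (3,1)
step 3: (11, 3)  from 1·(7,2) + (4,1)
step 4: (18, 5)  from 1·(11,3) + (7,2)
step 5: (119, 33)  from 6·(18,5) + (11,3)
step 6: (137, 38)  from 1·(119,33) + (18,5)
step 7: (256, 71)  from 1·(137,38) + (119,33)
step 8: (393, 109)  from 1·(256,71) + (137,38)
step 9: (649, 180)  from 1·(393,109) + (256,71)
(x₁, y₁) = (649, 180);  649² − 13·180² = 1 ✓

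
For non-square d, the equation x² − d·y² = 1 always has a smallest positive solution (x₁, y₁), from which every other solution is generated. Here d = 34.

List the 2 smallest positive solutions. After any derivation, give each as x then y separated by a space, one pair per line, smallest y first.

35 6
2449 420

√34 = [5; 1,4,1,10, …], period ℓ=4 (even) → k=3
i=0: a=5 ⇒ p=5, q=1
i=1: a=1 ⇒ p=6, q=1
i=2: a=4 ⇒ p=29, q=5
i=3: a=1 ⇒ p=35, q=6
fundamental: x₁=35, y₁=6  (since 1225 − 34·36 = 1)
(x_2, y_2) = (35·35 + 34·6·6, 35·6 + 6·35) = (2449, 420)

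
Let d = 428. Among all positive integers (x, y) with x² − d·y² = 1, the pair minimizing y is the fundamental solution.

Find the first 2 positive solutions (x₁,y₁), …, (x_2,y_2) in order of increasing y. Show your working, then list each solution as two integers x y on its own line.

1850887 89466
6851565373537 331182912684

√428 → a₀=20, period (1,2,4,1,5,10,5,1,4,2,1,40); ℓ=12 even so k=11
a_0=20:  p_0=20·1+0=20,  q_0=20·0+1=1
a_1=1:  p_1=1·20+1=21,  q_1=1·1+0=1
…
a_3=4:  p_3=4·62+21=269,  q_3=4·3+1=13
a_4=1:  p_4=1·269+62=331,  q_4=1·13+3=16
…
a_7=5:  p_7=5·19571+1924=99779,  q_7=5·946+93=4823
a_8=1:  p_8=1·99779+19571=119350,  q_8=1·4823+946=5769
…
a_10=2:  p_10=2·577179+119350=1273708,  q_10=2·27899+5769=61567
a_11=1:  p_11=1·1273708+577179=1850887,  q_11=1·61567+27899=89466
(x₁, y₁) = (1850887, 89466);  1850887² − 428·89466² = 1 ✓
(x_2, y_2) = (1850887·1850887 + 428·89466·89466, 1850887·89466 + 89466·1850887) = (6851565373537, 331182912684)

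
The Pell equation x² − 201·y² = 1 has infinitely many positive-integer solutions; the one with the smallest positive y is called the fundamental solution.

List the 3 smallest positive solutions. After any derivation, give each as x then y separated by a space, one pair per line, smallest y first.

√201 = [14; 5,1,1,1,2,…,1,5,28, …], period ℓ=14 (even) → k=13
k=0  a_k=14  p_k/q_k = 14/1
k=1  a_k=5  p_k/q_k = 71/5
k=2  a_k=1  p_k/q_k = 85/6
k=3  a_k=1  p_k/q_k = 156/11
k=4  a_k=1  p_k/q_k = 241/17
…
k=6  a_k=1  p_k/q_k = 879/62
…
k=9  a_k=2  p_k/q_k = 24768/1747
…
k=11  a_k=1  p_k/q_k = 58085/4097
k=12  a_k=1  p_k/q_k = 91402/6447
k=13  a_k=5  p_k/q_k = 515095/36332
(x₁, y₁) = (515095, 36332);  515095² − 201·36332² = 1 ✓
(x_2, y_2) = (515095·515095 + 201·36332·36332, 515095·36332 + 36332·515095) = (530645718049, 37428863080)
(x_3, y_3) = (515095·530645718049 + 201·36332·37428863080, 515095·37428863080 + 36332·530645718049) = (546665912276384215, 38558840456348868)

515095 36332
530645718049 37428863080
546665912276384215 38558840456348868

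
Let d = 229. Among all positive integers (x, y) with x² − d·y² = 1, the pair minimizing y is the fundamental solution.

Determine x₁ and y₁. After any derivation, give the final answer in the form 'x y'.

5848201 386460

d=229: √d = [15; 7,1,1,7,30] (ℓ=5, odd), read p_9/q_9
a_0=15:  p_0=15·1+0=15,  q_0=15·0+1=1
…
a_6=7:  p_6=7·51527+1710=362399,  q_6=7·3405+113=23948
…
a_8=1:  p_8=1·413926+362399=776325,  q_8=1·27353+23948=51301
a_9=7:  p_9=7·776325+413926=5848201,  q_9=7·51301+27353=386460
→ (5848201, 386460).  Check: 5848201²=34201454936401, 229·386460²=34201454936400, difference 1.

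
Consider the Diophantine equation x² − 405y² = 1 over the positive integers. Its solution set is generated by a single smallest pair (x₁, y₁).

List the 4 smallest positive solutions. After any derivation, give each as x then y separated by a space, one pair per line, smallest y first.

d=405: √d = [20; 8,40] (ℓ=2, even), read p_1/q_1
a_0=20:  p_0=20·1+0=20,  q_0=20·0+1=1
a_1=8:  p_1=8·20+1=161,  q_1=8·1+0=8
→ (161, 8).  Check: 161²=25921, 405·8²=25920, difference 1.
n=2: (161,8)∘(161,8) = (161·161+405·8·8, 161·8+8·161) = (51841,2576)
n=3: (51841,2576)∘(161,8) = (161·51841+405·8·2576, 161·2576+8·51841) = (16692641,829464)
n=4: (16692641,829464)∘(161,8) = (161·16692641+405·8·829464, 161·829464+8·16692641) = (5374978561,267084832)

161 8
51841 2576
16692641 829464
5374978561 267084832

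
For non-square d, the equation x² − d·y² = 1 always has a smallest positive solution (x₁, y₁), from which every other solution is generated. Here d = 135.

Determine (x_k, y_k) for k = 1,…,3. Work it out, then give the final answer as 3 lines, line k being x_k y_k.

[11; 1,1,1,1,1,1,1,22] for √135; ℓ=8 ⇒ convergent index 7
step 0: (11, 1)  from 11·(1,0) + (0,1)
…
step 2: (23, 2)  from 1·(12,1) + (11,1)
…
step 4: (58, 5)  from 1·(35,3) + (23,2)
…
step 6: (151, 13)  from 1·(93,8) + (58,5)
step 7: (244, 21)  from 1·(151,13) + (93,8)
→ (244, 21).  Check: 244²=59536, 135·21²=59535, difference 1.
k=2:  x_2 = 244·244+135·21·21 = 119071,  y_2 = 244·21+21·244 = 10248
k=3:  x_3 = 244·119071+135·21·10248 = 58106404,  y_3 = 244·10248+21·119071 = 5001003

244 21
119071 10248
58106404 5001003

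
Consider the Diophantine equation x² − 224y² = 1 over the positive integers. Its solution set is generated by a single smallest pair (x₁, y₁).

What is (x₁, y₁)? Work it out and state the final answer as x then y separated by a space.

15 1

d=224: √d = [14; 1,28] (ℓ=2, even), read p_1/q_1
step 0: (14, 1)  from 14·(1,0) + (0,1)
step 1: (15, 1)  from 1·(14,1) + (1,0)
→ (15, 1).  Check: 15²=225, 224·1²=224, difference 1.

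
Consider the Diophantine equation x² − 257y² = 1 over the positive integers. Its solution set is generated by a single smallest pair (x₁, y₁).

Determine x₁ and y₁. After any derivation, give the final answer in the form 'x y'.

513 32

√257 = [16; 32, …], period ℓ=1 (odd) → k=1
a_0=16:  p_0=16·1+0=16,  q_0=16·0+1=1
a_1=32:  p_1=32·16+1=513,  q_1=32·1+0=32
fundamental: x₁=513, y₁=32  (since 263169 − 257·1024 = 1)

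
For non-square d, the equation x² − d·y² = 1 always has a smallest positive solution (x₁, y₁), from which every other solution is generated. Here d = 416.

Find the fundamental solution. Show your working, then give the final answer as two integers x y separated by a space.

√416 → a₀=20, period (2,1,1,9,1,1,2,40); ℓ=8 even so k=7
a_0=20:  p_0=20·1+0=20,  q_0=20·0+1=1
a_1=2:  p_1=2·20+1=41,  q_1=2·1+0=2
…
a_4=9:  p_4=9·102+61=979,  q_4=9·5+3=48
a_5=1:  p_5=1·979+102=1081,  q_5=1·48+5=53
a_6=1:  p_6=1·1081+979=2060,  q_6=1·53+48=101
a_7=2:  p_7=2·2060+1081=5201,  q_7=2·101+53=255
fundamental: x₁=5201, y₁=255  (since 27050401 − 416·65025 = 1)

5201 255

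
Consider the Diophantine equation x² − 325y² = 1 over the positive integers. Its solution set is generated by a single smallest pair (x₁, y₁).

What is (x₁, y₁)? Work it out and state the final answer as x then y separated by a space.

√325 → a₀=18, period (36); ℓ=1 odd so k=1
i=0: a=18 ⇒ p=18, q=1
i=1: a=36 ⇒ p=649, q=36
(x₁, y₁) = (649, 36);  649² − 325·36² = 1 ✓

649 36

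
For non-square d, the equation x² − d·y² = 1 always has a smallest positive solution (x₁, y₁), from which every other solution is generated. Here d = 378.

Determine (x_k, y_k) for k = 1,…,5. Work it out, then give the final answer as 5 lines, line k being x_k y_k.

8749 450
153090001 7874100
2678768828749 137781001350
46873096812360001 2410891953748200
820185445343906468749 42185787268905002250

[19; 2,3,1,4,1,3,2,38] for √378; ℓ=8 ⇒ convergent index 7
a_0=19:  p_0=19·1+0=19,  q_0=19·0+1=1
…
a_2=3:  p_2=3·39+19=136,  q_2=3·2+1=7
…
a_4=4:  p_4=4·175+136=836,  q_4=4·9+7=43
a_5=1:  p_5=1·836+175=1011,  q_5=1·43+9=52
a_6=3:  p_6=3·1011+836=3869,  q_6=3·52+43=199
a_7=2:  p_7=2·3869+1011=8749,  q_7=2·199+52=450
fundamental: x₁=8749, y₁=450  (since 76545001 − 378·202500 = 1)
n=2: (8749,450)∘(8749,450) = (8749·8749+378·450·450, 8749·450+450·8749) = (153090001,7874100)
n=3: (153090001,7874100)∘(8749,450) = (8749·153090001+378·450·7874100, 8749·7874100+450·153090001) = (2678768828749,137781001350)
n=4: (2678768828749,137781001350)∘(8749,450) = (8749·2678768828749+378·450·137781001350, 8749·137781001350+450·2678768828749) = (46873096812360001,2410891953748200)
n=5: (46873096812360001,2410891953748200)∘(8749,450) = (8749·46873096812360001+378·450·2410891953748200, 8749·2410891953748200+450·46873096812360001) = (820185445343906468749,42185787268905002250)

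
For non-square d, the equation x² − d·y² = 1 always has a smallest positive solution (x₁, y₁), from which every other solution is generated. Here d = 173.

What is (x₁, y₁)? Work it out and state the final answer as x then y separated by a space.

2499849 190060

[13; 6,1,1,6,26] for √173; ℓ=5 ⇒ convergent index 9
a_0=13:  p_0=13·1+0=13,  q_0=13·0+1=1
a_1=6:  p_1=6·13+1=79,  q_1=6·1+0=6
…
a_6=6:  p_6=6·29239+1118=176552,  q_6=6·2223+85=13423
…
a_8=1:  p_8=1·205791+176552=382343,  q_8=1·15646+13423=29069
a_9=6:  p_9=6·382343+205791=2499849,  q_9=6·29069+15646=190060
→ (2499849, 190060).  Check: 2499849²=6249245022801, 173·190060²=6249245022800, difference 1.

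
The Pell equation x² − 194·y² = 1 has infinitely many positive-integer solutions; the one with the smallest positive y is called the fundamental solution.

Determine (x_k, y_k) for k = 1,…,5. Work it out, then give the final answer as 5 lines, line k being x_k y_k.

195 14
76049 5460
29658915 2129386
11566900801 830455080
4511061653475 323875351814

√194 = [13; 1,12,1,26, …], period ℓ=4 (even) → k=3
i=0: a=13 ⇒ p=13, q=1
…
i=2: a=12 ⇒ p=181, q=13
i=3: a=1 ⇒ p=195, q=14
(x₁, y₁) = (195, 14);  195² − 194·14² = 1 ✓
k=2:  x_2 = 195·195+194·14·14 = 76049,  y_2 = 195·14+14·195 = 5460
k=3:  x_3 = 195·76049+194·14·5460 = 29658915,  y_3 = 195·5460+14·76049 = 2129386
k=4:  x_4 = 195·29658915+194·14·2129386 = 11566900801,  y_4 = 195·2129386+14·29658915 = 830455080
k=5:  x_5 = 195·11566900801+194·14·830455080 = 4511061653475,  y_5 = 195·830455080+14·11566900801 = 323875351814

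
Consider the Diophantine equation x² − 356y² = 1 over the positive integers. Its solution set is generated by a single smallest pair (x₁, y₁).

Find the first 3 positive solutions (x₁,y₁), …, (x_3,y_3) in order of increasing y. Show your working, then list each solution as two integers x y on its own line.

d=356: √d = [18; 1,6,1,1,2,…,6,1,36] (ℓ=14, even), read p_13/q_13
a_0=18:  p_0=18·1+0=18,  q_0=18·0+1=1
a_1=1:  p_1=1·18+1=19,  q_1=1·1+0=1
…
a_3=1:  p_3=1·132+19=151,  q_3=1·7+1=8
…
a_5=2:  p_5=2·283+151=717,  q_5=2·15+8=38
a_6=1:  p_6=1·717+283=1000,  q_6=1·38+15=53
a_7=8:  p_7=8·1000+717=8717,  q_7=8·53+38=462
a_8=1:  p_8=1·8717+1000=9717,  q_8=1·462+53=515
a_9=2:  p_9=2·9717+8717=28151,  q_9=2·515+462=1492
…
a_12=6:  p_12=6·66019+37868=433982,  q_12=6·3499+2007=23001
a_13=1:  p_13=1·433982+66019=500001,  q_13=1·23001+3499=26500
fundamental: x₁=500001, y₁=26500  (since 250001000001 − 356·702250000 = 1)
(x_2, y_2) = (500001·500001 + 356·26500·26500, 500001·26500 + 26500·500001) = (500002000001, 26500053000)
(x_3, y_3) = (500001·500002000001 + 356·26500·26500053000, 500001·26500053000 + 26500·500002000001) = (500003000004500001, 26500106000079500)

500001 26500
500002000001 26500053000
500003000004500001 26500106000079500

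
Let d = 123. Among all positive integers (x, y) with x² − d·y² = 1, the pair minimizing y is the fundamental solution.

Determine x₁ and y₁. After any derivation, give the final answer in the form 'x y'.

√123 → a₀=11, period (11,22); ℓ=2 even so k=1
a_0=11:  p_0=11·1+0=11,  q_0=11·0+1=1
a_1=11:  p_1=11·11+1=122,  q_1=11·1+0=11
→ (122, 11).  Check: 122²=14884, 123·11²=14883, difference 1.

122 11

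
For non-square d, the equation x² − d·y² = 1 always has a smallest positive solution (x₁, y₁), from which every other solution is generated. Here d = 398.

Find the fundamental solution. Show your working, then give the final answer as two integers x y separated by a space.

399 20

√398 → a₀=19, period (1,18,1,38); ℓ=4 even so k=3
k=0  a_k=19  p_k/q_k = 19/1
k=1  a_k=1  p_k/q_k = 20/1
k=2  a_k=18  p_k/q_k = 379/19
k=3  a_k=1  p_k/q_k = 399/20
fundamental: x₁=399, y₁=20  (since 159201 − 398·400 = 1)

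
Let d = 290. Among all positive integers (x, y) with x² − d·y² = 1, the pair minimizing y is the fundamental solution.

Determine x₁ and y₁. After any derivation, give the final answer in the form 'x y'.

√290 = [17; 34, …], period ℓ=1 (odd) → k=1
k=0  a_k=17  p_k/q_k = 17/1
k=1  a_k=34  p_k/q_k = 579/34
→ (579, 34).  Check: 579²=335241, 290·34²=335240, difference 1.

579 34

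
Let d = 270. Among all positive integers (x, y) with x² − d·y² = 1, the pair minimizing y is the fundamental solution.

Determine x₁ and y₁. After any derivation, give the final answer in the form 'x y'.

5291 322

[16; 2,3,6,3,2,32] for √270; ℓ=6 ⇒ convergent index 5
a_0=16:  p_0=16·1+0=16,  q_0=16·0+1=1
a_1=2:  p_1=2·16+1=33,  q_1=2·1+0=2
a_2=3:  p_2=3·33+16=115,  q_2=3·2+1=7
a_3=6:  p_3=6·115+33=723,  q_3=6·7+2=44
a_4=3:  p_4=3·723+115=2284,  q_4=3·44+7=139
a_5=2:  p_5=2·2284+723=5291,  q_5=2·139+44=322
(x₁, y₁) = (5291, 322);  5291² − 270·322² = 1 ✓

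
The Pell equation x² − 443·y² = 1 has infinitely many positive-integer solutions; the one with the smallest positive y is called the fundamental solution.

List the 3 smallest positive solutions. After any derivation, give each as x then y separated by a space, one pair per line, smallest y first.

442 21
390727 18564
345402226 16410555

d=443: √d = [21; 21,42] (ℓ=2, even), read p_1/q_1
step 0: (21, 1)  from 21·(1,0) + (0,1)
step 1: (442, 21)  from 21·(21,1) + (1,0)
fundamental: x₁=442, y₁=21  (since 195364 − 443·441 = 1)
n=2: (442,21)∘(442,21) = (442·442+443·21·21, 442·21+21·442) = (390727,18564)
n=3: (390727,18564)∘(442,21) = (442·390727+443·21·18564, 442·18564+21·390727) = (345402226,16410555)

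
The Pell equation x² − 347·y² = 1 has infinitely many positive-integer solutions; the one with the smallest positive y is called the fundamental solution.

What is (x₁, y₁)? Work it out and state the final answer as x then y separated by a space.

√347 = [18; 1,1,1,2,4,…,1,1,36, …], period ℓ=14 (even) → k=13
step 0: (18, 1)  from 18·(1,0) + (0,1)
step 1: (19, 1)  from 1·(18,1) + (1,0)
step 2: (37, 2)  from 1·(19,1) + (18,1)
step 3: (56, 3)  from 1·(37,2) + (19,1)
step 4: (149, 8)  from 2·(56,3) + (37,2)
step 5: (652, 35)  from 4·(149,8) + (56,3)
step 6: (801, 43)  from 1·(652,35) + (149,8)
…
step 8: (15070, 809)  from 1·(14269,766) + (801,43)
step 9: (74549, 4002)  from 4·(15070,809) + (14269,766)
step 10: (164168, 8813)  from 2·(74549,4002) + (15070,809)
step 11: (238717, 12815)  from 1·(164168,8813) + (74549,4002)
step 12: (402885, 21628)  from 1·(238717,12815) + (164168,8813)
step 13: (641602, 34443)  from 1·(402885,21628) + (238717,12815)
→ (641602, 34443).  Check: 641602²=411653126404, 347·34443²=411653126403, difference 1.

641602 34443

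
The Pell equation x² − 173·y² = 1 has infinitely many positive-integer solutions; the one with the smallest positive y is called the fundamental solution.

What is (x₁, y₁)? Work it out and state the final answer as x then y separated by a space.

2499849 190060

√173 → a₀=13, period (6,1,1,6,26); ℓ=5 odd so k=9
i=0: a=13 ⇒ p=13, q=1
…
i=8: a=1 ⇒ p=382343, q=29069
i=9: a=6 ⇒ p=2499849, q=190060
fundamental: x₁=2499849, y₁=190060  (since 6249245022801 − 173·36122803600 = 1)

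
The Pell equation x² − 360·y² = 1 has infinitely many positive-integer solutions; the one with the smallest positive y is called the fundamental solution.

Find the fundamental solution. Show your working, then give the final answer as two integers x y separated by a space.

√360 → a₀=18, period (1,36); ℓ=2 even so k=1
a_0=18:  p_0=18·1+0=18,  q_0=18·0+1=1
a_1=1:  p_1=1·18+1=19,  q_1=1·1+0=1
→ (19, 1).  Check: 19²=361, 360·1²=360, difference 1.

19 1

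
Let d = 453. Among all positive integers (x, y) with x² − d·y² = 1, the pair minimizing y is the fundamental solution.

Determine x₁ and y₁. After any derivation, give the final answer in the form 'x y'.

d=453: √d = [21; 3,1,1,10,14,10,1,1,3,42] (ℓ=10, even), read p_9/q_9
a_0=21:  p_0=21·1+0=21,  q_0=21·0+1=1
a_1=3:  p_1=3·21+1=64,  q_1=3·1+0=3
…
a_3=1:  p_3=1·85+64=149,  q_3=1·4+3=7
…
a_7=1:  p_7=1·223565+22199=245764,  q_7=1·10504+1043=11547
a_8=1:  p_8=1·245764+223565=469329,  q_8=1·11547+10504=22051
a_9=3:  p_9=3·469329+245764=1653751,  q_9=3·22051+11547=77700
fundamental: x₁=1653751, y₁=77700  (since 2734892370001 − 453·6037290000 = 1)

1653751 77700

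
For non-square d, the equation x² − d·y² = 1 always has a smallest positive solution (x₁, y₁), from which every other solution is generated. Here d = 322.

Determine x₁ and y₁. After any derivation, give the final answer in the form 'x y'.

√322 → a₀=17, period (1,16,1,34); ℓ=4 even so k=3
i=0: a=17 ⇒ p=17, q=1
i=1: a=1 ⇒ p=18, q=1
i=2: a=16 ⇒ p=305, q=17
i=3: a=1 ⇒ p=323, q=18
fundamental: x₁=323, y₁=18  (since 104329 − 322·324 = 1)

323 18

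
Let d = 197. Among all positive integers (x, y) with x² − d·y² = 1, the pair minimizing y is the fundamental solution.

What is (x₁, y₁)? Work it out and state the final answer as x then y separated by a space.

√197 → a₀=14, period (28); ℓ=1 odd so k=1
i=0: a=14 ⇒ p=14, q=1
i=1: a=28 ⇒ p=393, q=28
(x₁, y₁) = (393, 28);  393² − 197·28² = 1 ✓

393 28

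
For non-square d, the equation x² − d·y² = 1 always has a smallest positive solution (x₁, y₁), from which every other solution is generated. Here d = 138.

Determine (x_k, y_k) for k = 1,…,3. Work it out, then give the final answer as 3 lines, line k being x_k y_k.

47 4
4417 376
415151 35340

√138 → a₀=11, period (1,2,1,22); ℓ=4 even so k=3
step 0: (11, 1)  from 11·(1,0) + (0,1)
…
step 2: (35, 3)  from 2·(12,1) + (11,1)
step 3: (47, 4)  from 1·(35,3) + (12,1)
(x₁, y₁) = (47, 4);  47² − 138·4² = 1 ✓
(47+4√138)^2 = 4417 + 376√138
(47+4√138)^3 = 415151 + 35340√138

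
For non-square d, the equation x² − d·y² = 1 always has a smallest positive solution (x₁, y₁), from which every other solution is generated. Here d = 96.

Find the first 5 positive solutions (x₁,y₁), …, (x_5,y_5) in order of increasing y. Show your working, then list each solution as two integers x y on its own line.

49 5
4801 490
470449 48015
46099201 4704980
4517251249 461040025

√96 = [9; 1,3,1,18, …], period ℓ=4 (even) → k=3
step 0: (9, 1)  from 9·(1,0) + (0,1)
…
step 2: (39, 4)  from 3·(10,1) + (9,1)
step 3: (49, 5)  from 1·(39,4) + (10,1)
(x₁, y₁) = (49, 5);  49² − 96·5² = 1 ✓
k=2:  x_2 = 49·49+96·5·5 = 4801,  y_2 = 49·5+5·49 = 490
k=3:  x_3 = 49·4801+96·5·490 = 470449,  y_3 = 49·490+5·4801 = 48015
k=4:  x_4 = 49·470449+96·5·48015 = 46099201,  y_4 = 49·48015+5·470449 = 4704980
k=5:  x_5 = 49·46099201+96·5·4704980 = 4517251249,  y_5 = 49·4704980+5·46099201 = 461040025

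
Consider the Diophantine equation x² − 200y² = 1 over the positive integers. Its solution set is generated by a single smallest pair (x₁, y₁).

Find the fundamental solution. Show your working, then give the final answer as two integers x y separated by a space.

99 7

d=200: √d = [14; 7,28] (ℓ=2, even), read p_1/q_1
i=0: a=14 ⇒ p=14, q=1
i=1: a=7 ⇒ p=99, q=7
(x₁, y₁) = (99, 7);  99² − 200·7² = 1 ✓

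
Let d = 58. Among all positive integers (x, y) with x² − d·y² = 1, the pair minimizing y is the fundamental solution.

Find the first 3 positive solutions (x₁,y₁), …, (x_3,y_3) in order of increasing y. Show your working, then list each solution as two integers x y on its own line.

√58 = [7; 1,1,1,1,1,1,14, …], period ℓ=7 (odd) → k=13
i=0: a=7 ⇒ p=7, q=1
…
i=3: a=1 ⇒ p=23, q=3
…
i=6: a=1 ⇒ p=99, q=13
i=7: a=14 ⇒ p=1447, q=190
…
i=10: a=1 ⇒ p=4539, q=596
…
i=12: a=1 ⇒ p=12071, q=1585
i=13: a=1 ⇒ p=19603, q=2574
(x₁, y₁) = (19603, 2574);  19603² − 58·2574² = 1 ✓
(x_2, y_2) = (19603·19603 + 58·2574·2574, 19603·2574 + 2574·19603) = (768555217, 100916244)
(x_3, y_3) = (19603·768555217 + 58·2574·100916244, 19603·100916244 + 2574·768555217) = (30131975818099, 3956522259690)

19603 2574
768555217 100916244
30131975818099 3956522259690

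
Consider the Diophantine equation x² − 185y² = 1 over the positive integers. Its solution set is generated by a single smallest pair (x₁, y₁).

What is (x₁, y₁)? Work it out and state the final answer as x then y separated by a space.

[13; 1,1,1,1,26] for √185; ℓ=5 ⇒ convergent index 9
a_0=13:  p_0=13·1+0=13,  q_0=13·0+1=1
…
a_2=1:  p_2=1·14+13=27,  q_2=1·1+1=2
…
a_5=26:  p_5=26·68+41=1809,  q_5=26·5+3=133
…
a_7=1:  p_7=1·1877+1809=3686,  q_7=1·138+133=271
a_8=1:  p_8=1·3686+1877=5563,  q_8=1·271+138=409
a_9=1:  p_9=1·5563+3686=9249,  q_9=1·409+271=680
fundamental: x₁=9249, y₁=680  (since 85544001 − 185·462400 = 1)

9249 680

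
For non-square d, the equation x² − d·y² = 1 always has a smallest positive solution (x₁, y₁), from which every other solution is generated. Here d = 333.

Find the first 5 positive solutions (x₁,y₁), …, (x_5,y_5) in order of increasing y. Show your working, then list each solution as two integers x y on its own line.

73 4
10657 584
1555849 85260
227143297 12447376
33161365513 1817231636

√333 = [18; 4,36, …], period ℓ=2 (even) → k=1
k=0  a_k=18  p_k/q_k = 18/1
k=1  a_k=4  p_k/q_k = 73/4
fundamental: x₁=73, y₁=4  (since 5329 − 333·16 = 1)
n=2: (73,4)∘(73,4) = (73·73+333·4·4, 73·4+4·73) = (10657,584)
n=3: (10657,584)∘(73,4) = (73·10657+333·4·584, 73·584+4·10657) = (1555849,85260)
n=4: (1555849,85260)∘(73,4) = (73·1555849+333·4·85260, 73·85260+4·1555849) = (227143297,12447376)
n=5: (227143297,12447376)∘(73,4) = (73·227143297+333·4·12447376, 73·12447376+4·227143297) = (33161365513,1817231636)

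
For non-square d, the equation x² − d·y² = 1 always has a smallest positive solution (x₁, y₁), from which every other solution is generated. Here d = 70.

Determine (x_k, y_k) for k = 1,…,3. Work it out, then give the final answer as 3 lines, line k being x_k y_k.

d=70: √d = [8; 2,1,2,1,2,16] (ℓ=6, even), read p_5/q_5
step 0: (8, 1)  from 8·(1,0) + (0,1)
step 1: (17, 2)  from 2·(8,1) + (1,0)
step 2: (25, 3)  from 1·(17,2) + (8,1)
step 3: (67, 8)  from 2·(25,3) + (17,2)
step 4: (92, 11)  from 1·(67,8) + (25,3)
step 5: (251, 30)  from 2·(92,11) + (67,8)
→ (251, 30).  Check: 251²=63001, 70·30²=63000, difference 1.
n=2: (251,30)∘(251,30) = (251·251+70·30·30, 251·30+30·251) = (126001,15060)
n=3: (126001,15060)∘(251,30) = (251·126001+70·30·15060, 251·15060+30·126001) = (63252251,7560090)

251 30
126001 15060
63252251 7560090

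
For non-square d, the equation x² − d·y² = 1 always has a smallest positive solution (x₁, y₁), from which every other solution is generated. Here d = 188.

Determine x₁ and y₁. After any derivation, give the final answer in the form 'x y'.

[13; 1,2,2,6,2,2,1,26] for √188; ℓ=8 ⇒ convergent index 7
k=0  a_k=13  p_k/q_k = 13/1
…
k=2  a_k=2  p_k/q_k = 41/3
…
k=4  a_k=6  p_k/q_k = 617/45
k=5  a_k=2  p_k/q_k = 1330/97
k=6  a_k=2  p_k/q_k = 3277/239
k=7  a_k=1  p_k/q_k = 4607/336
(x₁, y₁) = (4607, 336);  4607² − 188·336² = 1 ✓

4607 336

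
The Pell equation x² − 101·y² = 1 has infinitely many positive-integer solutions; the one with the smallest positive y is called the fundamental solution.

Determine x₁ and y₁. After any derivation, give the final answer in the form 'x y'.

√101 = [10; 20, …], period ℓ=1 (odd) → k=1
a_0=10:  p_0=10·1+0=10,  q_0=10·0+1=1
a_1=20:  p_1=20·10+1=201,  q_1=20·1+0=20
fundamental: x₁=201, y₁=20  (since 40401 − 101·400 = 1)

201 20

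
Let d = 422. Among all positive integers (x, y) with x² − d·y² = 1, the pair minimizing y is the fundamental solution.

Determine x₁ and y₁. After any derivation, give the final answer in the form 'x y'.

[20; 1,1,5,2,1,…,1,1,40] for √422; ℓ=14 ⇒ convergent index 13
k=0  a_k=20  p_k/q_k = 20/1
k=1  a_k=1  p_k/q_k = 21/1
…
k=3  a_k=5  p_k/q_k = 226/11
…
k=5  a_k=1  p_k/q_k = 719/35
k=6  a_k=3  p_k/q_k = 2650/129
k=7  a_k=20  p_k/q_k = 53719/2615
k=8  a_k=3  p_k/q_k = 163807/7974
k=9  a_k=1  p_k/q_k = 217526/10589
…
k=12  a_k=1  p_k/q_k = 3810680/185501
k=13  a_k=1  p_k/q_k = 7022501/341850
(x₁, y₁) = (7022501, 341850);  7022501² − 422·341850² = 1 ✓

7022501 341850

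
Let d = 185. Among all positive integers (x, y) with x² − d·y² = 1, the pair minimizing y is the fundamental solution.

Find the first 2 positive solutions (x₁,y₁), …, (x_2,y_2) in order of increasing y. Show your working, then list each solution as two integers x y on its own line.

9249 680
171088001 12578640

d=185: √d = [13; 1,1,1,1,26] (ℓ=5, odd), read p_9/q_9
step 0: (13, 1)  from 13·(1,0) + (0,1)
…
step 4: (68, 5)  from 1·(41,3) + (27,2)
step 5: (1809, 133)  from 26·(68,5) + (41,3)
…
step 7: (3686, 271)  from 1·(1877,138) + (1809,133)
step 8: (5563, 409)  from 1·(3686,271) + (1877,138)
step 9: (9249, 680)  from 1·(5563,409) + (3686,271)
(x₁, y₁) = (9249, 680);  9249² − 185·680² = 1 ✓
(9249+680√185)^2 = 171088001 + 12578640√185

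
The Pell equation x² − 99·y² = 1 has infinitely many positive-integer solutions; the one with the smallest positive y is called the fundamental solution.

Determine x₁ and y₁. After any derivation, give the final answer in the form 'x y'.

10 1

√99 = [9; 1,18, …], period ℓ=2 (even) → k=1
a_0=9:  p_0=9·1+0=9,  q_0=9·0+1=1
a_1=1:  p_1=1·9+1=10,  q_1=1·1+0=1
→ (10, 1).  Check: 10²=100, 99·1²=99, difference 1.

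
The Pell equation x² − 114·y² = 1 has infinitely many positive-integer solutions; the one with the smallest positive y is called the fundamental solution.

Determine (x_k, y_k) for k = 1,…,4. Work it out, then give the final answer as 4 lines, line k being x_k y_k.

1025 96
2101249 196800
4307559425 403439904
8830494720001 827051606400

d=114: √d = [10; 1,2,10,2,1,20] (ℓ=6, even), read p_5/q_5
k=0  a_k=10  p_k/q_k = 10/1
…
k=4  a_k=2  p_k/q_k = 694/65
k=5  a_k=1  p_k/q_k = 1025/96
fundamental: x₁=1025, y₁=96  (since 1050625 − 114·9216 = 1)
n=2: (1025,96)∘(1025,96) = (1025·1025+114·96·96, 1025·96+96·1025) = (2101249,196800)
n=3: (2101249,196800)∘(1025,96) = (1025·2101249+114·96·196800, 1025·196800+96·2101249) = (4307559425,403439904)
n=4: (4307559425,403439904)∘(1025,96) = (1025·4307559425+114·96·403439904, 1025·403439904+96·4307559425) = (8830494720001,827051606400)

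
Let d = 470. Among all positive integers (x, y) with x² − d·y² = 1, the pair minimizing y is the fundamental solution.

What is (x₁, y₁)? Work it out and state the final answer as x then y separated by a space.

√470 → a₀=21, period (1,2,8,2,1,42); ℓ=6 even so k=5
step 0: (21, 1)  from 21·(1,0) + (0,1)
step 1: (22, 1)  from 1·(21,1) + (1,0)
step 2: (65, 3)  from 2·(22,1) + (21,1)
…
step 4: (1149, 53)  from 2·(542,25) + (65,3)
step 5: (1691, 78)  from 1·(1149,53) + (542,25)
(x₁, y₁) = (1691, 78);  1691² − 470·78² = 1 ✓

1691 78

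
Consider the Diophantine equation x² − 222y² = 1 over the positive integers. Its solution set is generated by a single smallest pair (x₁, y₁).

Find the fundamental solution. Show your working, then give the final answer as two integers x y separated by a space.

[14; 1,8,1,28] for √222; ℓ=4 ⇒ convergent index 3
a_0=14:  p_0=14·1+0=14,  q_0=14·0+1=1
a_1=1:  p_1=1·14+1=15,  q_1=1·1+0=1
a_2=8:  p_2=8·15+14=134,  q_2=8·1+1=9
a_3=1:  p_3=1·134+15=149,  q_3=1·9+1=10
(x₁, y₁) = (149, 10);  149² − 222·10² = 1 ✓

149 10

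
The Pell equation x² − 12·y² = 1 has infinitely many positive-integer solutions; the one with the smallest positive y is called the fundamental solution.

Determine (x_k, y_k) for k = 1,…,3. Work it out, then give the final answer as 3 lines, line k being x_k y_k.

7 2
97 28
1351 390

[3; 2,6] for √12; ℓ=2 ⇒ convergent index 1
i=0: a=3 ⇒ p=3, q=1
i=1: a=2 ⇒ p=7, q=2
(x₁, y₁) = (7, 2);  7² − 12·2² = 1 ✓
(x_2, y_2) = (7·7 + 12·2·2, 7·2 + 2·7) = (97, 28)
(x_3, y_3) = (7·97 + 12·2·28, 7·28 + 2·97) = (1351, 390)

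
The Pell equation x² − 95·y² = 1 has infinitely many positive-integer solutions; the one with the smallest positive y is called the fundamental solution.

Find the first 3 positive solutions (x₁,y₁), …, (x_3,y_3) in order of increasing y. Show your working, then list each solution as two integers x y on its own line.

√95 → a₀=9, period (1,2,1,18); ℓ=4 even so k=3
k=0  a_k=9  p_k/q_k = 9/1
k=1  a_k=1  p_k/q_k = 10/1
k=2  a_k=2  p_k/q_k = 29/3
k=3  a_k=1  p_k/q_k = 39/4
fundamental: x₁=39, y₁=4  (since 1521 − 95·16 = 1)
n=2: (39,4)∘(39,4) = (39·39+95·4·4, 39·4+4·39) = (3041,312)
n=3: (3041,312)∘(39,4) = (39·3041+95·4·312, 39·312+4·3041) = (237159,24332)

39 4
3041 312
237159 24332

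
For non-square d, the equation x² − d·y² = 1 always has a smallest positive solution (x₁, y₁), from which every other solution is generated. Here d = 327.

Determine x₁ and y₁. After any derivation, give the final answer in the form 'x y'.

217 12

d=327: √d = [18; 12,36] (ℓ=2, even), read p_1/q_1
a_0=18:  p_0=18·1+0=18,  q_0=18·0+1=1
a_1=12:  p_1=12·18+1=217,  q_1=12·1+0=12
→ (217, 12).  Check: 217²=47089, 327·12²=47088, difference 1.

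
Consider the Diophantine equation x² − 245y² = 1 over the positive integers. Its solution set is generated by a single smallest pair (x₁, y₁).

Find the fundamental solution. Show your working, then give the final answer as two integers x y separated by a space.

√245 = [15; 1,1,1,7,6,7,1,1,1,30, …], period ℓ=10 (even) → k=9
a_0=15:  p_0=15·1+0=15,  q_0=15·0+1=1
…
a_2=1:  p_2=1·16+15=31,  q_2=1·1+1=2
…
a_4=7:  p_4=7·47+31=360,  q_4=7·3+2=23
…
a_7=1:  p_7=1·15809+2207=18016,  q_7=1·1010+141=1151
a_8=1:  p_8=1·18016+15809=33825,  q_8=1·1151+1010=2161
a_9=1:  p_9=1·33825+18016=51841,  q_9=1·2161+1151=3312
→ (51841, 3312).  Check: 51841²=2687489281, 245·3312²=2687489280, difference 1.

51841 3312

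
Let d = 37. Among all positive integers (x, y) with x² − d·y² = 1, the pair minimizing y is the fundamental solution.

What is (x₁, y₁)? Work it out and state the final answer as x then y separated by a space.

73 12

√37 = [6; 12, …], period ℓ=1 (odd) → k=1
i=0: a=6 ⇒ p=6, q=1
i=1: a=12 ⇒ p=73, q=12
(x₁, y₁) = (73, 12);  73² − 37·12² = 1 ✓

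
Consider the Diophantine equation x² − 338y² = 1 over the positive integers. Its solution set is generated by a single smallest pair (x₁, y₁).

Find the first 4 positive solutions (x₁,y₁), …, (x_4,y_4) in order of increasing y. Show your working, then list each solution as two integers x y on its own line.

√338 = [18; 2,1,1,2,36, …], period ℓ=5 (odd) → k=9
step 0: (18, 1)  from 18·(1,0) + (0,1)
step 1: (37, 2)  from 2·(18,1) + (1,0)
step 2: (55, 3)  from 1·(37,2) + (18,1)
…
step 4: (239, 13)  from 2·(92,5) + (55,3)
step 5: (8696, 473)  from 36·(239,13) + (92,5)
step 6: (17631, 959)  from 2·(8696,473) + (239,13)
…
step 8: (43958, 2391)  from 1·(26327,1432) + (17631,959)
step 9: (114243, 6214)  from 2·(43958,2391) + (26327,1432)
→ (114243, 6214).  Check: 114243²=13051463049, 338·6214²=13051463048, difference 1.
k=2:  x_2 = 114243·114243+338·6214·6214 = 26102926097,  y_2 = 114243·6214+6214·114243 = 1419812004
k=3:  x_3 = 114243·26102926097+338·6214·1419812004 = 5964153172084899,  y_3 = 114243·1419812004+6214·26102926097 = 324407165539730
k=4:  x_4 = 114243·5964153172084899+338·6214·324407165539730 = 1362725501650887306817,  y_4 = 114243·324407165539730+6214·5964153172084899 = 74122495624090936776

114243 6214
26102926097 1419812004
5964153172084899 324407165539730
1362725501650887306817 74122495624090936776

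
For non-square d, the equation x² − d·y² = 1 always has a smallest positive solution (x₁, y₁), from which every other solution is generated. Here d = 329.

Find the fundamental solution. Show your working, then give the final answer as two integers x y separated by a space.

2376415 131016

[18; 7,4,2,1,1,4,1,1,2,4,7,36] for √329; ℓ=12 ⇒ convergent index 11
i=0: a=18 ⇒ p=18, q=1
i=1: a=7 ⇒ p=127, q=7
…
i=7: a=1 ⇒ p=16125, q=889
i=8: a=1 ⇒ p=29366, q=1619
i=9: a=2 ⇒ p=74857, q=4127
i=10: a=4 ⇒ p=328794, q=18127
i=11: a=7 ⇒ p=2376415, q=131016
(x₁, y₁) = (2376415, 131016);  2376415² − 329·131016² = 1 ✓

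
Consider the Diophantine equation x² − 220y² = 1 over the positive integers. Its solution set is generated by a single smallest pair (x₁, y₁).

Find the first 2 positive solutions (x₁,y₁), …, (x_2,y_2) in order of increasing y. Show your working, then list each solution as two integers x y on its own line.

[14; 1,4,1,28] for √220; ℓ=4 ⇒ convergent index 3
step 0: (14, 1)  from 14·(1,0) + (0,1)
step 1: (15, 1)  from 1·(14,1) + (1,0)
step 2: (74, 5)  from 4·(15,1) + (14,1)
step 3: (89, 6)  from 1·(74,5) + (15,1)
→ (89, 6).  Check: 89²=7921, 220·6²=7920, difference 1.
(89+6√220)^2 = 15841 + 1068√220

89 6
15841 1068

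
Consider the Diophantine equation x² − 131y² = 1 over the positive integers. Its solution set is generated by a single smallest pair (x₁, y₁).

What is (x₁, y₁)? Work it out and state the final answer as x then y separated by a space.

√131 → a₀=11, period (2,4,11,4,2,22); ℓ=6 even so k=5
i=0: a=11 ⇒ p=11, q=1
…
i=2: a=4 ⇒ p=103, q=9
i=3: a=11 ⇒ p=1156, q=101
i=4: a=4 ⇒ p=4727, q=413
i=5: a=2 ⇒ p=10610, q=927
→ (10610, 927).  Check: 10610²=112572100, 131·927²=112572099, difference 1.

10610 927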